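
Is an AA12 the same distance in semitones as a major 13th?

A doubly augmented twelfth spans 21 semitones, and a major thirteenth also spans 21 semitones — they're enharmonic.

Yes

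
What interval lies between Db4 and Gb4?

perfect 4th

D to G spans four letter names (D-E-F-G): a fourth.
The perfect fourth spans 5 semitones, and Db4 to Gb4 is exactly 5 semitones — so this is a perfect fourth.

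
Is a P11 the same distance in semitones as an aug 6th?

No

A perfect eleventh is 17 semitones but an augmented sixth is 10 semitones — different sizes.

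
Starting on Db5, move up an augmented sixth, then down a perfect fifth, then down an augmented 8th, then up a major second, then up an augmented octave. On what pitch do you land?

Db5 up an augmented sixth → B5 (10 semitones).
B5 down a perfect fifth → E5 (7 semitones).
E5 down an augmented octave → Eb4 (13 semitones).
Eb4 up a major second → F4 (2 semitones).
F4 up an augmented octave → F#5 (13 semitones).

F#5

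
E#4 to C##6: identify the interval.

major thirteenth

E to C spans six letter names (E-F-G-A-B-C), plus an octave, so the interval is some kind of thirteenth.
E#4 to C##6 is 21 semitones, matching the major thirteenth exactly, so the quality is major.
(Equivalently, a compound major sixth: a major sixth plus an octave.)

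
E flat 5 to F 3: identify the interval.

m14

Descending from Eb5 to F3 is the same interval as ascending F3 to Eb5.
F to E spans seven letter names (F-G-A-B-C-D-E), plus an octave, so the interval is some kind of fourteenth.
F3 to Eb5 is 22 semitones, a half step short of the major fourteenth (23), so this is minor.
(Equivalently, a compound minor seventh: a minor seventh plus an octave.)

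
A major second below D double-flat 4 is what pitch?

Counting two letter names down from D lands on C.
A major second spans 2 semitones, so from Dbb4 the target pitch is Cbb4.

C double-flat 4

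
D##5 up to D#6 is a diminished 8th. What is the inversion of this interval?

A1

Interval numbers invert to sum to nine: 8 + 1 = 9, so an octave inverts to a unison.
And diminished becomes augmented under inversion, so we get an augmented unison.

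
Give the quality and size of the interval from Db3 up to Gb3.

perfect 4th

D to G spans four letter names (D-E-F-G) — that makes it a fourth of some quality.
The perfect fourth spans 5 semitones, and Db3 to Gb3 is exactly 5 semitones — so this is a perfect fourth.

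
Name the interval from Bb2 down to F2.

perfect fourth

Descending from Bb2 to F2 is the same interval as ascending F2 to Bb2.
F to B spans four letter names (F-G-A-B): a fourth.
F2 to Bb2 is 5 semitones, matching the perfect fourth exactly, so the quality is perfect.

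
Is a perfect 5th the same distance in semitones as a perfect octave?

A perfect fifth spans 7 semitones; a perfect octave spans 12 semitones. They differ by 5.

No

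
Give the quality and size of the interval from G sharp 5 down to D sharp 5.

Descending from G#5 to D#5 is the same interval as ascending D#5 to G#5.
D to G spans four letter names (D-E-F-G): a fourth.
Counting semitones, D#5→G#5 is 5, which is the perfect fourth.

perfect fourth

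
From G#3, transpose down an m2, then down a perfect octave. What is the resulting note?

F##2

G#3 down a minor second → F##3 (1 semitone).
Down a perfect octave from F##3: F##2 (12 semitones down).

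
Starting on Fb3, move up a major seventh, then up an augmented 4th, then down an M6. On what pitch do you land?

Fb3 up a major seventh → Eb4 (11 semitones).
Up an augmented fourth from Eb4: A4 (6 semitones up).
A4 down a major sixth → C4 (9 semitones).

C4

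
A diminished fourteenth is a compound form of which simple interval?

d7

Take out an octave (7 from the number): 14 − 7 = 7.
Quality carries through unchanged, so the simple form is a diminished seventh.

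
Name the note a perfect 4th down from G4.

Four letter names down from G: D.
Moving 5 semitones down from G4 (the size of a perfect fourth) reaches D4.

D4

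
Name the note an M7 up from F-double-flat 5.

Seven letter names up from F: E.
Moving 11 semitones up from Fbb5 (the size of a major seventh) reaches Ebb6.

E-double-flat 6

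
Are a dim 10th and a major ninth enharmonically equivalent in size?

A diminished tenth spans 14 semitones, and a major ninth also spans 14 semitones — they're enharmonic.

Yes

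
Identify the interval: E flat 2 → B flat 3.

perfect 12th

E to B spans five letter names (E-F-G-A-B), plus an octave — that makes it a twelfth of some quality.
Counting semitones, Eb2→Bb3 is 19, which is the perfect twelfth.
(Equivalently, a compound perfect fifth: a perfect fifth plus an octave.)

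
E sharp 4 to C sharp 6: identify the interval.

m13

E to C spans six letter names (E-F-G-A-B-C), plus an octave, so the interval is some kind of thirteenth.
E#4 to C#6 is 20 semitones, a half step short of the major thirteenth (21), so this is minor.
(Equivalently, a compound minor sixth: a minor sixth plus an octave.)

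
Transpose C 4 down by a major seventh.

The seventh takes the letter from C down to D.
Moving 11 semitones down from C4 (the size of a major seventh) reaches Db3.

D flat 3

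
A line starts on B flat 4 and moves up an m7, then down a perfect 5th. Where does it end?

A minor seventh up from Bb4 is Ab5.
Down a perfect fifth from Ab5: Db5 (7 semitones down).

D flat 5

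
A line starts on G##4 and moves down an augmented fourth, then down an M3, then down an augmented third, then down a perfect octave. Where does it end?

Gb2

Down an augmented fourth from G##4: D#4 (6 semitones down).
Down a major third from D#4: B3 (4 semitones down).
B3 down an augmented third → Gb3 (5 semitones).
A perfect octave down from Gb3 is Gb2.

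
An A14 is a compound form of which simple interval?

Take out an octave (7 from the number): 14 − 7 = 7.
So an augmented fourteenth is an octave plus an augmented seventh. The quality is unchanged.

augmented seventh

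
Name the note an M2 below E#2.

D#2

Two letter names down from E: D.
A major second is 2 semitones; 2 semitones down from E#2 gives D#2.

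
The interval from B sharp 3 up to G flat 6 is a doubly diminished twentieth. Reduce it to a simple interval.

doubly diminished sixth

Take out 2 octaves (14 from the number): 20 − 14 = 6.
That makes a doubly diminished twentieth a compound doubly diminished sixth — 2 octaves plus a doubly diminished sixth.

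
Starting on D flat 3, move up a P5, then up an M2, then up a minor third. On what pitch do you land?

D flat 4

Up a perfect fifth from Db3: Ab3 (7 semitones up).
Ab3 up a major second → Bb3 (2 semitones).
A minor third up from Bb3 is Db4.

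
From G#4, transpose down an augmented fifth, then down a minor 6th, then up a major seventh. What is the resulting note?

An augmented fifth down from G#4 is C4.
A minor sixth down from C4 is E3.
E3 up a major seventh → D#4 (11 semitones).

D#4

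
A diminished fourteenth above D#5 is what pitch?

C7

Counting seven letter names plus an octave up from D lands on C.
A diminished fourteenth spans 21 semitones, so from D#5 the target pitch is C7.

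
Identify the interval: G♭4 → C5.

G to C spans four letter names (G-A-B-C): a fourth.
Gb4 to C5 spans 6 semitones — one semitone wider than the perfect fourth (5) — giving an augmented fourth.

A4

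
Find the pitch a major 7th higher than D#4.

Counting seven letter names up from D lands on C.
A major seventh is 11 semitones; 11 semitones up from D#4 gives C##5.

C##5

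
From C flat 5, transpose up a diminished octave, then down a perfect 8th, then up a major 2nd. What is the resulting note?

Up a diminished octave from Cb5: Cbb6 (11 semitones up).
A perfect octave down from Cbb6 is Cbb5.
Cbb5 up a major second → Dbb5 (2 semitones).

D double-flat 5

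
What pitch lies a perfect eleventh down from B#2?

Four letters down from B (plus an octave) reaches F.
Moving 17 semitones down from B#2 (the size of a perfect eleventh) reaches F##1.

F##1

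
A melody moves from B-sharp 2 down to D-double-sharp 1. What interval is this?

Descending from B#2 to D##1 is the same interval as ascending D##1 to B#2.
D to B spans six letter names (D-E-F-G-A-B), plus an octave: a thirteenth.
At 20 semitones, D##1→B#2 falls one short of a major thirteenth: minor.
(Equivalently, a compound minor sixth: a minor sixth plus an octave.)

minor 13th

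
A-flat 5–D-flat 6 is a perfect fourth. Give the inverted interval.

P5

Interval numbers invert to sum to nine: 4 + 5 = 9, so a fourth inverts to a fifth.
Quality inverts too: perfect stays perfect. That makes the inversion a perfect fifth.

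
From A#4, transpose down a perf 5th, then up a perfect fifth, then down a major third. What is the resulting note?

F#4

A#4 down a perfect fifth → D#4 (7 semitones).
Up a perfect fifth from D#4: A#4 (7 semitones up).
Down a major third from A#4: F#4 (4 semitones down).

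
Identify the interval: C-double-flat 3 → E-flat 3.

augmented third

C to E spans three letter names (C-D-E), so the interval is some kind of third.
The major third is 4 semitones; here we have 5, one semitone wider: augmented.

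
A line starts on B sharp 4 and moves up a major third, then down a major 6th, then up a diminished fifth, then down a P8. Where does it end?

B#4 up a major third → D##5 (4 semitones).
Down a major sixth from D##5: F##4 (9 semitones down).
A diminished fifth up from F##4 is C#5.
Down a perfect octave from C#5: C#4 (12 semitones down).

C sharp 4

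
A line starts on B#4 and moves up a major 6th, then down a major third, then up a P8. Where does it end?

B#4 up a major sixth → G##5 (9 semitones).
Down a major third from G##5: E#5 (4 semitones down).
Up a perfect octave from E#5: E#6 (12 semitones up).

E#6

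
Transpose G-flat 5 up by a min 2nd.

Counting two letter names up from G lands on A.
A minor second is 1 semitone; 1 semitone up from Gb5 gives Abb5.

A-double-flat 5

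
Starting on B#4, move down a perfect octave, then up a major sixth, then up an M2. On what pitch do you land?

A perfect octave down from B#4 is B#3.
A major sixth up from B#3 is G##4.
Up a major second from G##4: A##4 (2 semitones up).

A##4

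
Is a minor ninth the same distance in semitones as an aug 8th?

Yes

A minor ninth spans 13 semitones, and an augmented octave also spans 13 semitones — they're enharmonic.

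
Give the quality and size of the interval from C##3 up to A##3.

M6

C to A spans six letter names (C-D-E-F-G-A): a sixth.
C##3 to A##3 is 9 semitones, matching the major sixth exactly, so the quality is major.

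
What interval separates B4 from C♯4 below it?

m7

Descending from B4 to C#4 is the same interval as ascending C#4 to B4.
C to B spans seven letter names (C-D-E-F-G-A-B) — that makes it a seventh of some quality.
A major seventh would be 11 semitones, but C#4 to B4 is 10 — one semitone narrower, making it a minor seventh.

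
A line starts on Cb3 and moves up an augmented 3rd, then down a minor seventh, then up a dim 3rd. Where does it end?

Ab2

Cb3 up an augmented third → E3 (5 semitones).
A minor seventh down from E3 is F#2.
Up a diminished third from F#2: Ab2 (2 semitones up).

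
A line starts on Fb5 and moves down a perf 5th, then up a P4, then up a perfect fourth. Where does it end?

Abb5

Fb5 down a perfect fifth → Bbb4 (7 semitones).
Bbb4 up a perfect fourth → Ebb5 (5 semitones).
Up a perfect fourth from Ebb5: Abb5 (5 semitones up).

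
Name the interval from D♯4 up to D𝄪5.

augmented octave

D to D is the same letter name, plus an octave — that makes it an octave of some quality.
A perfect octave would be 12 semitones; D#4 to D##5 is 13, one semitone wider, so the interval is augmented.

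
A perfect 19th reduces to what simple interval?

P5

Take out 2 octaves (14 from the number): 19 − 14 = 5.
So a perfect nineteenth is 2 octaves plus a perfect fifth. The quality is unchanged.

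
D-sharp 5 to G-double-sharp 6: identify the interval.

A11

D to G spans four letter names (D-E-F-G), plus an octave, so the interval is some kind of eleventh.
The perfect eleventh is 17 semitones; here we have 18, one semitone wider: augmented.
(Equivalently, a compound augmented fourth: an augmented fourth plus an octave.)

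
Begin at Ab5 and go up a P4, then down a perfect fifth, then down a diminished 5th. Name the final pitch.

A perfect fourth up from Ab5 is Db6.
A perfect fifth down from Db6 is Gb5.
Gb5 down a diminished fifth → C5 (6 semitones).

C5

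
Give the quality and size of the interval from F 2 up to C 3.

perfect 5th

F to C spans five letter names (F-G-A-B-C), so the interval is some kind of fifth.
F2 to C3 is 7 semitones, matching the perfect fifth exactly, so the quality is perfect.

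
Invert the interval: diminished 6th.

augmented 3rd

Inverted interval numbers add to nine, so a sixth pairs with a third (6 + 3 = 9).
Quality inverts too: diminished becomes augmented. That makes the inversion an augmented third.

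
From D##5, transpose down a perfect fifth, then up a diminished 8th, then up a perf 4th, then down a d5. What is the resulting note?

A perfect fifth down from D##5 is G##4.
Up a diminished octave from G##4: G#5 (11 semitones up).
Up a perfect fourth from G#5: C#6 (5 semitones up).
Down a diminished fifth from C#6: F##5 (6 semitones down).

F##5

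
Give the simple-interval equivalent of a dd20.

doubly diminished 6th

Subtracting seven from the interval number removes an octave: 20 − 14 = 6.
So a doubly diminished twentieth is 2 octaves plus a doubly diminished sixth. The quality is unchanged.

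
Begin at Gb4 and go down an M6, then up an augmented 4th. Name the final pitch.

Down a major sixth from Gb4: Bbb3 (9 semitones down).
An augmented fourth up from Bbb3 is Eb4.

Eb4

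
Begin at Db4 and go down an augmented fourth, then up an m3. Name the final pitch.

An augmented fourth down from Db4 is Abb3.
A minor third up from Abb3 is Cbb4.

Cbb4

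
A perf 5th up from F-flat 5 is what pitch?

Five letter names up from F: C.
A perfect fifth is 7 semitones; 7 semitones up from Fb5 gives Cb6.

C-flat 6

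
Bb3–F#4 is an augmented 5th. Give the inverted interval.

Inverted interval numbers add to nine, so a fifth pairs with a fourth (5 + 4 = 9).
Quality inverts too: augmented becomes diminished. That makes the inversion a diminished fourth.

d4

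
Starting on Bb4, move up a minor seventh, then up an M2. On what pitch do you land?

Up a minor seventh from Bb4: Ab5 (10 semitones up).
Up a major second from Ab5: Bb5 (2 semitones up).

Bb5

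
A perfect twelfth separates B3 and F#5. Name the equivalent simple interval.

Each octave removed subtracts seven from the number: 12 − 7 = 5.
So a perfect twelfth is an octave plus a perfect fifth. The quality is unchanged.

P5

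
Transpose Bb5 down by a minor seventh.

Seven letter names down from B: C.
A minor seventh spans 10 semitones, so from Bb5 the target pitch is C5.

C5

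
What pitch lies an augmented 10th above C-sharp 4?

Counting three letter names plus an octave up from C lands on E.
An augmented tenth is 17 semitones; 17 semitones up from C#4 gives E##5.

E-double-sharp 5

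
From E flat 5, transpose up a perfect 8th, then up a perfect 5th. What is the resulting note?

B flat 6

Eb5 up a perfect octave → Eb6 (12 semitones).
A perfect fifth up from Eb6 is Bb6.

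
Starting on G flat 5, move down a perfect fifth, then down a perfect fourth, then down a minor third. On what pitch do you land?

Gb5 down a perfect fifth → Cb5 (7 semitones).
A perfect fourth down from Cb5 is Gb4.
Down a minor third from Gb4: Eb4 (3 semitones down).

E flat 4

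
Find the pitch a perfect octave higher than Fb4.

Fb5

For an octave the letter name doesn't change: still F, an octave up.
A perfect octave is 12 semitones; 12 semitones up from Fb4 gives Fb5.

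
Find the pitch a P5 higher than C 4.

Five letter names up from C: G.
A perfect fifth is 7 semitones; 7 semitones up from C4 gives G4.

G 4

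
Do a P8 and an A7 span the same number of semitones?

A perfect octave spans 12 semitones, and an augmented seventh also spans 12 semitones — they're enharmonic.

Yes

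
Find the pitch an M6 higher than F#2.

D#3

Six letter names up from F: D.
A major sixth is 9 semitones; 9 semitones up from F#2 gives D#3.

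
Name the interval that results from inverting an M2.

minor 7th

The rule of nine gives the new number: 9 − 2 = 7, so a second becomes a seventh.
The quality also flips — major becomes minor — giving a minor seventh.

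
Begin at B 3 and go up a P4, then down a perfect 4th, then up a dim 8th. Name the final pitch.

B3 up a perfect fourth → E4 (5 semitones).
A perfect fourth down from E4 is B3.
Up a diminished octave from B3: Bb4 (11 semitones up).

B flat 4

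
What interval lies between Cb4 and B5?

C to B spans seven letter names (C-D-E-F-G-A-B), plus an octave, so the interval is some kind of fourteenth.
A major fourteenth would be 23 semitones; Cb4 to B5 is 24, one semitone wider, so the interval is augmented.
(Equivalently, a compound augmented seventh: an augmented seventh plus an octave.)

A14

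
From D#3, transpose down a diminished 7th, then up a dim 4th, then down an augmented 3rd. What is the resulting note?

D#3 down a diminished seventh → E##2 (9 semitones).
E##2 up a diminished fourth → A#2 (4 semitones).
An augmented third down from A#2 is F2.

F2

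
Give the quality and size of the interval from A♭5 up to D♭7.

perfect eleventh

A to D spans four letter names (A-B-C-D), plus an octave — that makes it an eleventh of some quality.
The perfect eleventh spans 17 semitones, and Ab5 to Db7 is exactly 17 semitones — so this is a perfect eleventh.
(Equivalently, a compound perfect fourth: a perfect fourth plus an octave.)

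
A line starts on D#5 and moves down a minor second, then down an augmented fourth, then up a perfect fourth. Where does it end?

A minor second down from D#5 is C##5.
Down an augmented fourth from C##5: G#4 (6 semitones down).
G#4 up a perfect fourth → C#5 (5 semitones).

C#5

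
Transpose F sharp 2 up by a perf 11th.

B 3

The eleventh's letter: F up four letter names plus an octave → B.
A perfect eleventh spans 17 semitones, so from F#2 the target pitch is B3.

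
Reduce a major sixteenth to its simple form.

M2

Subtracting seven from the interval number removes an octave: 16 − 14 = 2.
So a major sixteenth is 2 octaves plus a major second. The quality is unchanged.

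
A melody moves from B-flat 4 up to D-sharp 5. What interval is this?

augmented third

B to D spans three letter names (B-C-D): a third.
The major third is 4 semitones; here we have 5, one semitone wider: augmented.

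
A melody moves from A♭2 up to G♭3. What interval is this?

A to G spans seven letter names (A-B-C-D-E-F-G), so the interval is some kind of seventh.
At 10 semitones, Ab2→Gb3 falls one short of a major seventh: minor.

m7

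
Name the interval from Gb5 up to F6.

G to F spans seven letter names (G-A-B-C-D-E-F), so the interval is some kind of seventh.
Gb5 to F6 is 11 semitones, matching the major seventh exactly, so the quality is major.

major seventh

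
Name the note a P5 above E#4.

Five letter names up from E: B.
A perfect fifth is 7 semitones; 7 semitones up from E#4 gives B#4.

B#4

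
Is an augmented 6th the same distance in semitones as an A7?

10 semitones (augmented sixth) vs 12 semitones (augmented seventh): not equal.

No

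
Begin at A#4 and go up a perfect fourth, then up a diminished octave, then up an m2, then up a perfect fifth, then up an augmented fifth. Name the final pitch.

F#7

Up a perfect fourth from A#4: D#5 (5 semitones up).
A diminished octave up from D#5 is D6.
D6 up a minor second → Eb6 (1 semitone).
Eb6 up a perfect fifth → Bb6 (7 semitones).
An augmented fifth up from Bb6 is F#7.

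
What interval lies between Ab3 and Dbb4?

A to D spans four letter names (A-B-C-D): a fourth.
The perfect fourth is 5 semitones; here we have 4, one semitone narrower: diminished.

diminished fourth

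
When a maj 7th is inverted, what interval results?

minor second

The rule of nine gives the new number: 9 − 7 = 2, so a seventh becomes a second.
Quality inverts too: major becomes minor. That makes the inversion a minor second.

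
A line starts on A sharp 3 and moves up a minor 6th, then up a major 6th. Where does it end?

A minor sixth up from A#3 is F#4.
A major sixth up from F#4 is D#5.

D sharp 5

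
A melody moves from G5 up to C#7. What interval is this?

augmented 11th

G to C spans four letter names (G-A-B-C), plus an octave: an eleventh.
G5 to C#7 spans 18 semitones — one semitone wider than the perfect eleventh (17) — giving an augmented eleventh.
(Equivalently, a compound augmented fourth: an augmented fourth plus an octave.)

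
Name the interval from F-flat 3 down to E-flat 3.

Descending from Fb3 to Eb3 is the same interval as ascending Eb3 to Fb3.
E to F spans two letter names (E-F), so the interval is some kind of second.
At 1 semitone, Eb3→Fb3 falls one short of a major second: minor.

minor 2nd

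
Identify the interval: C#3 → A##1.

diminished tenth

Descending from C#3 to A##1 is the same interval as ascending A##1 to C#3.
A to C spans three letter names (A-B-C), plus an octave: a tenth.
A major tenth would be 16 semitones; A##1 to C#3 is 14, two semitones narrower, so the interval is diminished.
(Equivalently, a compound diminished third: a diminished third plus an octave.)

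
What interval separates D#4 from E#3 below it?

minor seventh

Descending from D#4 to E#3 is the same interval as ascending E#3 to D#4.
E to D spans seven letter names (E-F-G-A-B-C-D), so the interval is some kind of seventh.
A major seventh would be 11 semitones, but E#3 to D#4 is 10 — one semitone narrower, making it a minor seventh.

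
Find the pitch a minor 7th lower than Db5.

Eb4

The seventh takes the letter from D down to E.
Moving 10 semitones down from Db5 (the size of a minor seventh) reaches Eb4.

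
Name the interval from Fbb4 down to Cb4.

Descending from Fbb4 to Cb4 is the same interval as ascending Cb4 to Fbb4.
C to F spans four letter names (C-D-E-F) — that makes it a fourth of some quality.
The perfect fourth is 5 semitones; here we have 4, one semitone narrower: diminished.

diminished fourth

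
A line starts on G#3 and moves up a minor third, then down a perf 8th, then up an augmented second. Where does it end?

Up a minor third from G#3: B3 (3 semitones up).
A perfect octave down from B3 is B2.
B2 up an augmented second → C##3 (3 semitones).

C##3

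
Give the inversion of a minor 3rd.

M6

Interval numbers invert to sum to nine: 3 + 6 = 9, so a third inverts to a sixth.
The quality also flips — minor becomes major — giving a major sixth.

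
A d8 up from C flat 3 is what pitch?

For an octave the letter name doesn't change: still C, an octave up.
A diminished octave spans 11 semitones, so from Cb3 the target pitch is Cbb4.

C double-flat 4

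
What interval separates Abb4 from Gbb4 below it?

major 2nd

Descending from Abb4 to Gbb4 is the same interval as ascending Gbb4 to Abb4.
G to A spans two letter names (G-A): a second.
Gbb4 to Abb4 is 2 semitones, matching the major second exactly, so the quality is major.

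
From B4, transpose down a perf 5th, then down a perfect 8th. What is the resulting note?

E3

A perfect fifth down from B4 is E4.
A perfect octave down from E4 is E3.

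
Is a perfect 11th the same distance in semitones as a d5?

No

A perfect eleventh spans 17 semitones; a diminished fifth spans 6 semitones. They differ by 11.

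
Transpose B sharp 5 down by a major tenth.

G sharp 4

Counting three letter names plus an octave down from B lands on G.
A major tenth spans 16 semitones, so from B#5 the target pitch is G#4.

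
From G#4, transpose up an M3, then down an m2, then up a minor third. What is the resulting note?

G#4 up a major third → B#4 (4 semitones).
B#4 down a minor second → A##4 (1 semitone).
Up a minor third from A##4: C##5 (3 semitones up).

C##5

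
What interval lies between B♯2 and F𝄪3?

B to F spans five letter names (B-C-D-E-F) — that makes it a fifth of some quality.
The perfect fifth spans 7 semitones, and B#2 to F##3 is exactly 7 semitones — so this is a perfect fifth.

perfect fifth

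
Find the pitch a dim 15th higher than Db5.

A fifteenth keeps the letter name D, two octaves up from D.
Moving 23 semitones up from Db5 (the size of a diminished fifteenth) reaches Dbb7.

Dbb7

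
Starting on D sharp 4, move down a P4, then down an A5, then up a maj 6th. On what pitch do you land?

B 3

A perfect fourth down from D#4 is A#3.
Down an augmented fifth from A#3: D3 (8 semitones down).
A major sixth up from D3 is B3.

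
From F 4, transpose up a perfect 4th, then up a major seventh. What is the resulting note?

Up a perfect fourth from F4: Bb4 (5 semitones up).
Bb4 up a major seventh → A5 (11 semitones).

A 5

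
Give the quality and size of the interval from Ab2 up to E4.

A12

A to E spans five letter names (A-B-C-D-E), plus an octave — that makes it a twelfth of some quality.
Ab2 to E4 spans 20 semitones — one semitone wider than the perfect twelfth (19) — giving an augmented twelfth.
(Equivalently, a compound augmented fifth: an augmented fifth plus an octave.)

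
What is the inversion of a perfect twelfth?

perfect fourth

First reduce the compound perfect twelfth to its simple form, a perfect fifth.
Inverted interval numbers add to nine, so a fifth pairs with a fourth (5 + 4 = 9).
And perfect stays perfect under inversion, so we get a perfect fourth.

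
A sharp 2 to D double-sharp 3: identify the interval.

A to D spans four letter names (A-B-C-D), so the interval is some kind of fourth.
A perfect fourth would be 5 semitones; A#2 to D##3 is 6, one semitone wider, so the interval is augmented.

augmented 4th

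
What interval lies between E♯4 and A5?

E to A spans four letter names (E-F-G-A), plus an octave, so the interval is some kind of eleventh.
A perfect eleventh would be 17 semitones; E#4 to A5 is 16, one semitone narrower, so the interval is diminished.
(Equivalently, a compound diminished fourth: a diminished fourth plus an octave.)

diminished eleventh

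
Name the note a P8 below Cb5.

The letter stays C (same as the start), shifted an octave down.
A perfect octave spans 12 semitones, so from Cb5 the target pitch is Cb4.

Cb4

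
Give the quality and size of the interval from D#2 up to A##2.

A5

D to A spans five letter names (D-E-F-G-A): a fifth.
D#2 to A##2 spans 8 semitones — one semitone wider than the perfect fifth (7) — giving an augmented fifth.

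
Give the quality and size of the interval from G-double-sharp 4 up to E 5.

diminished 6th

G to E spans six letter names (G-A-B-C-D-E) — that makes it a sixth of some quality.
A major sixth would be 9 semitones; G##4 to E5 is 7, two semitones narrower, so the interval is diminished.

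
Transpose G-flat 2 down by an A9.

Two letters down from G (plus an octave) reaches F.
An augmented ninth spans 15 semitones, so from Gb2 the target pitch is Fbb1.

F-double-flat 1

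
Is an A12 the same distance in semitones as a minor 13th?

Both span 20 semitones: an augmented twelfth and a minor thirteenth are the same chromatic distance.

Yes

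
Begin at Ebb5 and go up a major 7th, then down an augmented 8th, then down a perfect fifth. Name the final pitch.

Gbb4

Up a major seventh from Ebb5: Db6 (11 semitones up).
Db6 down an augmented octave → Dbb5 (13 semitones).
Down a perfect fifth from Dbb5: Gbb4 (7 semitones down).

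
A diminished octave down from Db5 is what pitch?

For an octave the letter name doesn't change: still D, an octave down.
A diminished octave is 11 semitones; 11 semitones down from Db5 gives D4.

D4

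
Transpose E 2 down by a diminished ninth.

The ninth's letter: E down two letter names plus an octave → D.
A diminished ninth spans 12 semitones, so from E2 the target pitch is D##1.

D double-sharp 1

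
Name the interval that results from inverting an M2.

minor 7th

The rule of nine gives the new number: 9 − 2 = 7, so a second becomes a seventh.
And major becomes minor under inversion, so we get a minor seventh.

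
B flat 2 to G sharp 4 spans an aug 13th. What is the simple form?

Subtracting seven from the interval number removes an octave: 13 − 7 = 6.
Quality carries through unchanged, so the simple form is an augmented sixth.

augmented 6th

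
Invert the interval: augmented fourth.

The rule of nine gives the new number: 9 − 4 = 5, so a fourth becomes a fifth.
The quality also flips — augmented becomes diminished — giving a diminished fifth.

diminished fifth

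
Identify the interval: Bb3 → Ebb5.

diminished 11th

B to E spans four letter names (B-C-D-E), plus an octave: an eleventh.
Bb3 to Ebb5 spans 16 semitones — one semitone narrower than the perfect eleventh (17) — giving a diminished eleventh.
(Equivalently, a compound diminished fourth: a diminished fourth plus an octave.)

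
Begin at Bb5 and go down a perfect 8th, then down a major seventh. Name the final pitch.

Bb5 down a perfect octave → Bb4 (12 semitones).
A major seventh down from Bb4 is Cb4.

Cb4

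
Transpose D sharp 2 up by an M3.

Counting three letter names up from D lands on F.
A major third spans 4 semitones, so from D#2 the target pitch is F##2.

F double-sharp 2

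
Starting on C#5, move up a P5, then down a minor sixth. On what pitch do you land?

B#4

Up a perfect fifth from C#5: G#5 (7 semitones up).
G#5 down a minor sixth → B#4 (8 semitones).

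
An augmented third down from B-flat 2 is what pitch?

G-double-flat 2

Counting three letter names down from B lands on G.
An augmented third spans 5 semitones, so from Bb2 the target pitch is Gbb2.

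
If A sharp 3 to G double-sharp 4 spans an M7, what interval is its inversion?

The rule of nine gives the new number: 9 − 7 = 2, so a seventh becomes a second.
Quality inverts too: major becomes minor. That makes the inversion a minor second.

minor second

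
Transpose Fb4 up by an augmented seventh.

Seven letter names up from F: E.
An augmented seventh spans 12 semitones, so from Fb4 the target pitch is E5.

E5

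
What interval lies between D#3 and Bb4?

D to B spans six letter names (D-E-F-G-A-B), plus an octave, so the interval is some kind of thirteenth.
D#3 to Bb4 spans 19 semitones — two semitones narrower than the major thirteenth (21) — giving a diminished thirteenth.
(Equivalently, a compound diminished sixth: a diminished sixth plus an octave.)

diminished thirteenth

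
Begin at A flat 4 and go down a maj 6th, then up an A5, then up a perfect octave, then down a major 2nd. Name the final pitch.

F 5

Down a major sixth from Ab4: Cb4 (9 semitones down).
An augmented fifth up from Cb4 is G4.
Up a perfect octave from G4: G5 (12 semitones up).
A major second down from G5 is F5.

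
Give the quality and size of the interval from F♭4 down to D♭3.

m10

Descending from Fb4 to Db3 is the same interval as ascending Db3 to Fb4.
D to F spans three letter names (D-E-F), plus an octave — that makes it a tenth of some quality.
At 15 semitones, Db3→Fb4 falls one short of a major tenth: minor.
(Equivalently, a compound minor third: a minor third plus an octave.)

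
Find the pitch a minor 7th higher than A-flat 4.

G-flat 5

Seven letter names up from A: G.
A minor seventh is 10 semitones; 10 semitones up from Ab4 gives Gb5.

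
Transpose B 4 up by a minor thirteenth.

The thirteenth's letter: B up six letter names plus an octave → G.
Moving 20 semitones up from B4 (the size of a minor thirteenth) reaches G6.

G 6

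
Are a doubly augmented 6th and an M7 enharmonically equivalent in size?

Yes

A doubly augmented sixth spans 11 semitones, and a major seventh also spans 11 semitones — they're enharmonic.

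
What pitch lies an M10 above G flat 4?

Counting three letter names plus an octave up from G lands on B.
A major tenth spans 16 semitones, so from Gb4 the target pitch is Bb5.

B flat 5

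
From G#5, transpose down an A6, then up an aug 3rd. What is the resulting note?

Down an augmented sixth from G#5: Bb4 (10 semitones down).
An augmented third up from Bb4 is D#5.

D#5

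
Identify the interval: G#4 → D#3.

perfect 11th

Descending from G#4 to D#3 is the same interval as ascending D#3 to G#4.
D to G spans four letter names (D-E-F-G), plus an octave — that makes it an eleventh of some quality.
D#3 to G#4 is 17 semitones, matching the perfect eleventh exactly, so the quality is perfect.
(Equivalently, a compound perfect fourth: a perfect fourth plus an octave.)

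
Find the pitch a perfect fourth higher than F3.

Bb3

Four letter names up from F: B.
A perfect fourth spans 5 semitones, so from F3 the target pitch is Bb3.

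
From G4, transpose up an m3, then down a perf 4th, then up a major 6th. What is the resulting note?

D5

Up a minor third from G4: Bb4 (3 semitones up).
A perfect fourth down from Bb4 is F4.
F4 up a major sixth → D5 (9 semitones).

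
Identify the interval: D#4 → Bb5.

diminished 13th

D to B spans six letter names (D-E-F-G-A-B), plus an octave: a thirteenth.
A major thirteenth would be 21 semitones; D#4 to Bb5 is 19, two semitones narrower, so the interval is diminished.
(Equivalently, a compound diminished sixth: a diminished sixth plus an octave.)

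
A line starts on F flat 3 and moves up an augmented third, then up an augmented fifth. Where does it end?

Up an augmented third from Fb3: A3 (5 semitones up).
A3 up an augmented fifth → E#4 (8 semitones).

E sharp 4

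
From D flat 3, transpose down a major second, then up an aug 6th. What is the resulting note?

A 3

Down a major second from Db3: Cb3 (2 semitones down).
An augmented sixth up from Cb3 is A3.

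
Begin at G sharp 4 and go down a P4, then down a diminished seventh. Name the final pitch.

E double-sharp 3

A perfect fourth down from G#4 is D#4.
A diminished seventh down from D#4 is E##3.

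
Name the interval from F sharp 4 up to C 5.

diminished fifth

F to C spans five letter names (F-G-A-B-C) — that makes it a fifth of some quality.
The perfect fifth is 7 semitones; here we have 6, one semitone narrower: diminished.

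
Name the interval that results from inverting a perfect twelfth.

perfect 4th

First reduce the compound perfect twelfth to its simple form, a perfect fifth.
Interval numbers invert to sum to nine: 5 + 4 = 9, so a fifth inverts to a fourth.
And perfect stays perfect under inversion, so we get a perfect fourth.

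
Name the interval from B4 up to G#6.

major 13th

B to G spans six letter names (B-C-D-E-F-G), plus an octave: a thirteenth.
Counting semitones, B4→G#6 is 21, which is the major thirteenth.
(Equivalently, a compound major sixth: a major sixth plus an octave.)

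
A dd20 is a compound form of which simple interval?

Take out 2 octaves (14 from the number): 20 − 14 = 6.
Quality carries through unchanged, so the simple form is a doubly diminished sixth.

doubly diminished 6th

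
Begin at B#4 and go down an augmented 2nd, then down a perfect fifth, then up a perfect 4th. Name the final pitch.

G4

An augmented second down from B#4 is A4.
A4 down a perfect fifth → D4 (7 semitones).
Up a perfect fourth from D4: G4 (5 semitones up).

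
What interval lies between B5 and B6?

P8

B to B is the same letter name, plus an octave: an octave.
B5 to B6 is 12 semitones, matching the perfect octave exactly, so the quality is perfect.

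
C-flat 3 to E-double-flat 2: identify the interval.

Descending from Cb3 to Ebb2 is the same interval as ascending Ebb2 to Cb3.
E to C spans six letter names (E-F-G-A-B-C), so the interval is some kind of sixth.
Ebb2 to Cb3 is 9 semitones, matching the major sixth exactly, so the quality is major.

major sixth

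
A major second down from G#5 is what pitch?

F#5

Two letter names down from G: F.
A major second is 2 semitones; 2 semitones down from G#5 gives F#5.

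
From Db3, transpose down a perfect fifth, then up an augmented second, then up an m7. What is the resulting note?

Db3 down a perfect fifth → Gb2 (7 semitones).
An augmented second up from Gb2 is A2.
A minor seventh up from A2 is G3.

G3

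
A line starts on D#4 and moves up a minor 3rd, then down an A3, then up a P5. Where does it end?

Up a minor third from D#4: F#4 (3 semitones up).
F#4 down an augmented third → Db4 (5 semitones).
A perfect fifth up from Db4 is Ab4.

Ab4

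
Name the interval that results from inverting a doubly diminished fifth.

Inverted interval numbers add to nine, so a fifth pairs with a fourth (5 + 4 = 9).
Quality inverts too: doubly diminished becomes doubly augmented. That makes the inversion a doubly augmented fourth.

doubly augmented 4th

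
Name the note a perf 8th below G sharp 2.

The letter stays G (same as the start), shifted an octave down.
Moving 12 semitones down from G#2 (the size of a perfect octave) reaches G#1.

G sharp 1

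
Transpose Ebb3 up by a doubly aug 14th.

D#5

The fourteenth's letter: E up seven letter names plus an octave → D.
A doubly augmented fourteenth spans 25 semitones, so from Ebb3 the target pitch is D#5.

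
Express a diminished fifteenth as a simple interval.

diminished 8th

Subtracting seven from the interval number removes an octave: 15 − 7 = 8.
So a diminished fifteenth is an octave plus a diminished octave. The quality is unchanged.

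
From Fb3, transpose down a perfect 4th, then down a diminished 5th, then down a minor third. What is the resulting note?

D2

A perfect fourth down from Fb3 is Cb3.
Down a diminished fifth from Cb3: F2 (6 semitones down).
Down a minor third from F2: D2 (3 semitones down).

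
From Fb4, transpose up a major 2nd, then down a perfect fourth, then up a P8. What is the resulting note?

A major second up from Fb4 is Gb4.
Gb4 down a perfect fourth → Db4 (5 semitones).
A perfect octave up from Db4 is Db5.

Db5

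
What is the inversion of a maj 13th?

m3

First reduce the compound major thirteenth to its simple form, a major sixth.
Interval numbers invert to sum to nine: 6 + 3 = 9, so a sixth inverts to a third.
And major becomes minor under inversion, so we get a minor third.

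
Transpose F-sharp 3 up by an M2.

The second takes the letter from F up to G.
Moving 2 semitones up from F#3 (the size of a major second) reaches G#3.

G-sharp 3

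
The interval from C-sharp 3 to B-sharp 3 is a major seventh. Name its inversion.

minor second

Interval numbers invert to sum to nine: 7 + 2 = 9, so a seventh inverts to a second.
Quality inverts too: major becomes minor. That makes the inversion a minor second.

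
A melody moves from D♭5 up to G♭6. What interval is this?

P11

D to G spans four letter names (D-E-F-G), plus an octave: an eleventh.
The perfect eleventh spans 17 semitones, and Db5 to Gb6 is exactly 17 semitones — so this is a perfect eleventh.
(Equivalently, a compound perfect fourth: a perfect fourth plus an octave.)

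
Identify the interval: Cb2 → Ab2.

C to A spans six letter names (C-D-E-F-G-A), so the interval is some kind of sixth.
The major sixth spans 9 semitones, and Cb2 to Ab2 is exactly 9 semitones — so this is a major sixth.

M6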